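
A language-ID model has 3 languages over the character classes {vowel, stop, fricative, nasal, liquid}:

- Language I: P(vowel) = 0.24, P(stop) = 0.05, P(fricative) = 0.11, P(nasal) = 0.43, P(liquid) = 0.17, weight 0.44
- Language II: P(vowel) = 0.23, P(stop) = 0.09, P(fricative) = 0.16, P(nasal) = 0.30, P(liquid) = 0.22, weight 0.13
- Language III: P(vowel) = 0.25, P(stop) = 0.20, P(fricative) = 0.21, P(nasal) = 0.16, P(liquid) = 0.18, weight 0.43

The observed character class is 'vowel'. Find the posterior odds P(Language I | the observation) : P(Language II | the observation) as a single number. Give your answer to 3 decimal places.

3.532

Since P(k|x) ∝ π_k f_k(x), the posterior odds are π_i f_i(x) / (π_j f_j(x)).
Categorical probabilities:
  L_I = P(vowel | comp) = 0.24
  L_II = P(vowel | comp) = 0.23
  L_III = P(vowel | comp) = 0.25
Odds = (0.44/0.13) × (0.24/0.23) = 3.38462 × 1.04348 ≈ 3.532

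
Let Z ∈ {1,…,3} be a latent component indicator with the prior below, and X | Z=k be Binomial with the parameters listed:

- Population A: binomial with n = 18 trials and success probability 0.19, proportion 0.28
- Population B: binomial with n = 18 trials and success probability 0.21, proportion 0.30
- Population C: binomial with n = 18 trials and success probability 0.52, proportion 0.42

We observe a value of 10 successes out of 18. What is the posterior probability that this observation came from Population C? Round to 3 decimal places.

0.994

P(component k | x) = w_k·f_k(x) / marginal(x), where marginal(x) = Σ_j w_j·f_j(x).
Component likelihoods at x = 10 successes out of 18:
  f_A = 0.000497134
  f_B = 0.0011073
  f_C = 0.178246
Unnormalised posteriors:
  w_A·f_A = 0.28 × 0.000497134 = 0.000139198
  w_B·f_B = 0.30 × 0.0011073 = 0.000332191
  w_C·f_C = 0.42 × 0.178246 = 0.0748635
Denominator: 0.000139198 + 0.000332191 + 0.0748635 = 0.0753349
P(Population C | 10 successes out of 18) ≈ 0.994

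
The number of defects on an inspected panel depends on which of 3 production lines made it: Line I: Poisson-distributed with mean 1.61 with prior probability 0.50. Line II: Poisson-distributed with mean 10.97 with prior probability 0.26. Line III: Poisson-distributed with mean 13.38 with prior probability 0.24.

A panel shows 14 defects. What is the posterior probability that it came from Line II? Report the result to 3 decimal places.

By Bayes' theorem, P(k | x) = P(Z=k) f_k(x) / Σ_j P(Z=j) f_j(x).
Component likelihoods at x = 14 defects:
  p_I = 1.80277e-09
  p_II = 0.0721563
  p_III = 0.1045
Multiply by the mixture weights:
  P(Z=I)·p_I = 0.50 × 1.80277e-09 = 9.01384e-10
  P(Z=II)·p_II = 0.26 × 0.0721563 = 0.0187606
  P(Z=III)·p_III = 0.24 × 0.1045 = 0.02508
Normaliser: 9.01384e-10 + 0.0187606 + 0.02508 = 0.0438407
Responsibility of Line II: 0.0187606 / 0.0438407 ≈ 0.428

0.428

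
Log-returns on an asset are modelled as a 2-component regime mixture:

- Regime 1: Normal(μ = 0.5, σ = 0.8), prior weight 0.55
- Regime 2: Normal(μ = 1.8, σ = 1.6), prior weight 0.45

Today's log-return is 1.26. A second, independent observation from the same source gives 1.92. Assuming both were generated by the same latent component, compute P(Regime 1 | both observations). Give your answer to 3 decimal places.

P(component k | x) = π_k·f_k(x) / marginal(x), where marginal(x) = Σ_j π_j·f_j(x).
Since both observations come from the same component, the likelihood for component k is f_k(x₁)·f_k(x₂).
  f_1 = [0.317574] × [0.103198] = 0.0327729
  f_2 = [0.235535] × [0.248639] = 0.0585631
Multiply by the mixture weights:
  π_1·f_1 = 0.55 × 0.0327729 = 0.0180251
  π_2·f_2 = 0.45 × 0.0585631 = 0.0263534
Sum: 0.0180251 + 0.0263534 = 0.0443785
P(Regime 1 | x₁,x₂) = 0.0180251 / 0.0443785 ≈ 0.406

0.406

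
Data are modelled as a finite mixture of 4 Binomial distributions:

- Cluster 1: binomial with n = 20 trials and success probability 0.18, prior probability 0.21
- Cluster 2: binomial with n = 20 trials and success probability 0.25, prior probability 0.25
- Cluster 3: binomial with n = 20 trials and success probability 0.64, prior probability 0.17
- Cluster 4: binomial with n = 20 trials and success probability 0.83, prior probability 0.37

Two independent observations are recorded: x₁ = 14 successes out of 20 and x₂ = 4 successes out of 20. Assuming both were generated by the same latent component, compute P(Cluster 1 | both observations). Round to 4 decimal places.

0.0065

Apply Bayes' rule: the posterior for each component is proportional to its prior times its likelihood at x.
Since both observations come from the same component, the likelihood for component k is f_k(x₁)·f_k(x₂).
  p_1 = [4.41654e-07] × [0.212523] = 9.38615e-08
  p_2 = [2.56987e-05] × [0.189685] = 4.87467e-06
  p_3 = [0.163199] × [6.46925e-05] = 1.05578e-05
  p_4 = [0.0688923] × [1.11889e-09] = 7.70832e-11
Multiply by the mixture weights:
  π_1·p_1 = 0.21 × 9.38615e-08 = 1.97109e-08
  π_2·p_2 = 0.25 × 4.87467e-06 = 1.21867e-06
  π_3·p_3 = 0.17 × 1.05578e-05 = 1.79482e-06
  π_4·p_4 = 0.37 × 7.70832e-11 = 2.85208e-11
Denominator: 1.97109e-08 + 1.21867e-06 + 1.79482e-06 + 2.85208e-11 = 3.03323e-06
Responsibility of Cluster 1: 1.97109e-08 / 3.03323e-06 ≈ 0.0065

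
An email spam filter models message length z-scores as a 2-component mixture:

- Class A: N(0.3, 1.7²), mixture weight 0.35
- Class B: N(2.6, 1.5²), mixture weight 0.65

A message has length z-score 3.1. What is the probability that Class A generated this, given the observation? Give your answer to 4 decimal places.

0.1146

The responsibility of component k is w_k f_k(x) divided by Σ_j w_j f_j(x).
Evaluate each component's likelihood at the observed value:
  f_A = 0.0604482
  f_B = 0.251589
Weight by the priors:
  w_A·f_A = 0.35 × 0.0604482 = 0.0211569
  w_B·f_B = 0.65 × 0.251589 = 0.163533
Sum: 0.0211569 + 0.163533 = 0.18469
P(Class A | the observation) = 0.0211569 / 0.18469 ≈ 0.1146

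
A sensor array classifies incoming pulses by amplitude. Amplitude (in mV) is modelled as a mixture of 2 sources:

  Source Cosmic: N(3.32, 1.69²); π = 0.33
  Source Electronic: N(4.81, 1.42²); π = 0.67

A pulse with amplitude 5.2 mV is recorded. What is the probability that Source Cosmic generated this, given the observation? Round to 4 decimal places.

0.1880

Posterior ∝ prior × likelihood, so P(k | x) ∝ w_k f_k(x); normalise over all components.
Evaluate each component's likelihood at the observed value:
  L_Cosmic = (1/(1.69·√(2π)))·exp(−(5.2−3.32)²/(2·1.69²)) = 0.236061·exp(-0.61875) = 0.127147
  L_Electronic = (1/(1.42·√(2π)))·exp(−(5.2−4.81)²/(2·1.42²)) = 0.280945·exp(-0.03772) = 0.270547
Weight by the priors:
  w_Cosmic·L_Cosmic = 0.33 × 0.127147 = 0.0419584
  w_Electronic·L_Electronic = 0.67 × 0.270547 = 0.181266
Normaliser: 0.0419584 + 0.181266 = 0.223225
P(Source Cosmic | data) = 0.0419584 / 0.223225 ≈ 0.1880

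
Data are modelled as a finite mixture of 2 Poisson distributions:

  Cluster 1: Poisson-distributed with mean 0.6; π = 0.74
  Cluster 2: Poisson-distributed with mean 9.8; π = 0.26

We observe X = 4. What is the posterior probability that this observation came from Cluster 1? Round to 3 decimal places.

Apply Bayes' rule: the posterior for each component is proportional to its prior times its likelihood at x.
Poisson probabilities:
  L_1 = e^(−0.6)·0.6^4/4! = 0.00296358
  L_2 = e^(−9.8)·9.8^4/4! = 0.0213112
Multiply by the mixture weights:
  π_1·L_1 = 0.74 × 0.00296358 = 0.00219305
  π_2·L_2 = 0.26 × 0.0213112 = 0.0055409
Marginal: 0.00219305 + 0.0055409 = 0.00773395
P(Cluster 1 | data) = 0.00219305 / 0.00773395 ≈ 0.284

0.284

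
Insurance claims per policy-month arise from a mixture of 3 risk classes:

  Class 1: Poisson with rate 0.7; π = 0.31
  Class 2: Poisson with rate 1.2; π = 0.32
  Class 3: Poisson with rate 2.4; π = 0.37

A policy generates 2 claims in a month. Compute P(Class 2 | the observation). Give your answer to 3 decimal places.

The responsibility of component k is P(Z=k) f_k(x) divided by Σ_j P(Z=j) f_j(x).
Evaluate each component's likelihood at the observed value:
  f_1 = e^(−0.7)·0.7^2/2! = 0.121663
  f_2 = e^(−1.2)·1.2^2/2! = 0.21686
  f_3 = e^(−2.4)·2.4^2/2! = 0.261268
Unnormalised posteriors:
  P(Z=1)·f_1 = 0.31 × 0.121663 = 0.0377157
  P(Z=2)·f_2 = 0.32 × 0.21686 = 0.0693951
  P(Z=3)·f_3 = 0.37 × 0.261268 = 0.0966691
Evidence: 0.0377157 + 0.0693951 + 0.0966691 = 0.20378
Responsibility of Class 2: 0.0693951 / 0.20378 ≈ 0.341

0.341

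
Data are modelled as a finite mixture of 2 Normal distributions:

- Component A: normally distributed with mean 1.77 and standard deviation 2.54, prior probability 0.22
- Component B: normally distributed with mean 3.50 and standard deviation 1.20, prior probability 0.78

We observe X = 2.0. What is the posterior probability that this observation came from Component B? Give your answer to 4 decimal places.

Posterior ∝ prior × likelihood, so P(k | x) ∝ w_k f_k(x); normalise over all components.
Evaluate each component's likelihood at the observed value:
  p_A = (1/(2.54·√(2π)))·exp(−(2.0−1.77)²/(2·2.54²)) = 0.157064·exp(-0.00410) = 0.156421
  p_B = (1/(1.20·√(2π)))·exp(−(2.0−3.50)²/(2·1.20²)) = 0.332452·exp(-0.78125) = 0.152208
Prior × likelihood for each component:
  w_A·p_A = 0.22 × 0.156421 = 0.0344127
  w_B·p_B = 0.78 × 0.152208 = 0.118722
Normaliser: 0.0344127 + 0.118722 = 0.153135
P(Component B | the observation) = 0.118722 / 0.153135 ≈ 0.7753

0.7753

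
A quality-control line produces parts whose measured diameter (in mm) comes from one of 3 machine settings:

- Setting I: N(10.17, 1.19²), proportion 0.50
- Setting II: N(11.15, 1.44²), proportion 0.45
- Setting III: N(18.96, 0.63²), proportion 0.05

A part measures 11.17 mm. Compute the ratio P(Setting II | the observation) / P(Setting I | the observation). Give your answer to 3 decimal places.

1.059

Posterior odds = (w_i f_i(x)) / (w_j f_j(x)); the normalising sum cancels.
Component likelihoods at x = 11.17 mm:
  L_I = (1/(1.19·√(2π)))·exp(−(11.17−10.17)²/(2·1.19²)) = 0.335246·exp(-0.35308) = 0.235517
  L_II = (1/(1.44·√(2π)))·exp(−(11.17−11.15)²/(2·1.44²)) = 0.277043·exp(-0.00010) = 0.277017
  L_III = (1/(0.63·√(2π)))·exp(−(11.17−18.96)²/(2·0.63²)) = 0.633242·exp(-76.44759) = 3.98842e-34
0.124657 / 0.117758 ≈ 1.059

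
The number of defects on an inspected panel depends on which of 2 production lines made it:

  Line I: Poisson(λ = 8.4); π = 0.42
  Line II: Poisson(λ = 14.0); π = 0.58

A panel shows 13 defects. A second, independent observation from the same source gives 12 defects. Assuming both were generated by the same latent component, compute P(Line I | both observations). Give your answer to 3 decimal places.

P(component k | x) = π_k·f_k(x) / marginal(x), where marginal(x) = Σ_j π_j·f_j(x).
Since both observations come from the same component, the likelihood for component k is f_k(x₁)·f_k(x₂).
  L_I = [e^(−8.4)·8.4^13/13! = 0.0374349] × [0.057935] = 0.00216879
  L_II = [e^(−14.0)·14.0^13/13! = 0.105989] × [0.0984185] = 0.0104313
Multiply by the mixture weights:
  π_I·L_I = 0.42 × 0.00216879 = 0.000910892
  π_II·L_II = 0.58 × 0.0104313 = 0.00605015
Normaliser: 0.000910892 + 0.00605015 = 0.00696104
P(Line I | data) ≈ 0.131

0.131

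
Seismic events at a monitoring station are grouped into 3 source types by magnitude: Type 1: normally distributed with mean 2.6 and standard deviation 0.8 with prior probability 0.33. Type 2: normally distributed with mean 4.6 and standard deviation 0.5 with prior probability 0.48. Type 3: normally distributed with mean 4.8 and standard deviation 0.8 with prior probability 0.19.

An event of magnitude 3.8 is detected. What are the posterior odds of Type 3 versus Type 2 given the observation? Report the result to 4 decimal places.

0.4074

Since P(k|x) ∝ π_k f_k(x), the posterior odds are π_i f_i(x) / (π_j f_j(x)).
Component likelihoods at x = 3.8:
  p_1 = (1/(0.8·√(2π)))·exp(−(3.8−2.6)²/(2·0.8²)) = 0.498678·exp(-1.12500) = 0.161897
  p_2 = (1/(0.5·√(2π)))·exp(−(3.8−4.6)²/(2·0.5²)) = 0.797885·exp(-1.28000) = 0.221842
  p_3 = (1/(0.8·√(2π)))·exp(−(3.8−4.8)²/(2·0.8²)) = 0.498678·exp(-0.78125) = 0.228311
0.0433792 / 0.106484 ≈ 0.4074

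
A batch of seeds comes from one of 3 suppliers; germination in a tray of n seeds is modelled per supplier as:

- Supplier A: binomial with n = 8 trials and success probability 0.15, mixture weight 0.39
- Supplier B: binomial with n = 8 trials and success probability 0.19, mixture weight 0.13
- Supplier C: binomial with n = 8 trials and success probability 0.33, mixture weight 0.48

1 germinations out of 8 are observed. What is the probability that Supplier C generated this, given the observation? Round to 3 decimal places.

0.282

Posterior ∝ prior × likelihood, so P(k | x) ∝ w_k f_k(x); normalise over all components.
Component likelihoods at x = 1 germinations out of 8:
  p_A = 0.384693
  p_B = 0.347727
  p_C = 0.160003
Multiply by the mixture weights:
  w_A·p_A = 0.39 × 0.384693 = 0.15003
  w_B·p_B = 0.13 × 0.347727 = 0.0452045
  w_C·p_C = 0.48 × 0.160003 = 0.0768013
Evidence: 0.15003 + 0.0452045 + 0.0768013 = 0.272036
P(Supplier C | x) = 0.0768013 / 0.272036 ≈ 0.282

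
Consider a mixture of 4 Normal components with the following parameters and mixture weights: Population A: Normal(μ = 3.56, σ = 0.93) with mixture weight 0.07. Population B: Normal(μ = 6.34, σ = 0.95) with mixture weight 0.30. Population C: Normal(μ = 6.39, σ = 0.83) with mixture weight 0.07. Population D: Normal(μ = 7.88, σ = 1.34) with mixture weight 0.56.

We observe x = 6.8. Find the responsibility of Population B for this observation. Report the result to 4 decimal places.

Apply Bayes' rule: the posterior for each component is proportional to its prior times its likelihood at x.
Normal densities:
  p_A = 0.000992735
  p_B = 0.373486
  p_C = 0.425447
  p_D = 0.215154
Unnormalised posteriors:
  π_A·p_A = 0.07 × 0.000992735 = 6.94915e-05
  π_B·p_B = 0.30 × 0.373486 = 0.112046
  π_C·p_C = 0.07 × 0.425447 = 0.0297813
  π_D·p_D = 0.56 × 0.215154 = 0.120486
Normaliser: 6.94915e-05 + 0.112046 + 0.0297813 + 0.120486 = 0.262383
So the posterior for Population B is 0.112046 / 0.262383 ≈ 0.4270.

0.4270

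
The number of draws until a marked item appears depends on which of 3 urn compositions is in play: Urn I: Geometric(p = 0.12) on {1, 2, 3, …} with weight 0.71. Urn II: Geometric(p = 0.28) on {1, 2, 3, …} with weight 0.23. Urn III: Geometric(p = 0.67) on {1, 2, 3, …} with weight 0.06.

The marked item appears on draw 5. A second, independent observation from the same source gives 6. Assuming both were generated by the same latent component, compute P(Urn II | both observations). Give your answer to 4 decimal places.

0.2246

The responsibility of component k is P(Z=k) f_k(x) divided by Σ_j P(Z=j) f_j(x).
Since both observations come from the same component, the likelihood for component k is f_k(x₁)·f_k(x₂).
  L_I = [0.12·(1−0.12)^4 = 0.12·0.599695 = 0.0719634] × [0.0633278] = 0.00455729
  L_II = [0.28·(1−0.28)^4 = 0.28·0.268739 = 0.0752468] × [0.0541777] = 0.0040767
  L_III = [0.67·(1−0.67)^4 = 0.67·0.0118592 = 0.00794567] × [0.00262207] = 2.08341e-05
Prior × likelihood for each component:
  P(Z=I)·L_I = 0.71 × 0.00455729 = 0.00323567
  P(Z=II)·L_II = 0.23 × 0.0040767 = 0.000937641
  P(Z=III)·L_III = 0.06 × 2.08341e-05 = 1.25005e-06
Normaliser: 0.00323567 + 0.000937641 + 1.25005e-06 = 0.00417457
So the posterior for Urn II is 0.000937641 / 0.00417457 ≈ 0.2246.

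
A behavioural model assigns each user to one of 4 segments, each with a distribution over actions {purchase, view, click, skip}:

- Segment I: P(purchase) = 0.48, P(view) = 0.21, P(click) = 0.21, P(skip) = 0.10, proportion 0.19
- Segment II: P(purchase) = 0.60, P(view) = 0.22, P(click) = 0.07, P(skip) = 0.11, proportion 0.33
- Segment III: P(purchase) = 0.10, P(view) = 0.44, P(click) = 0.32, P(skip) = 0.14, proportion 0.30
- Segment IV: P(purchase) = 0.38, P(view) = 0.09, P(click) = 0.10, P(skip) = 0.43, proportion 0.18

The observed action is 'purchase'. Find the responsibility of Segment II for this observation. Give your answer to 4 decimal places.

Posterior ∝ prior × likelihood, so P(k | x) ∝ π_k f_k(x); normalise over all components.
Evaluate each component's likelihood at the observed value:
  L_I = P(purchase | comp) = 0.48
  L_II = P(purchase | comp) = 0.60
  L_III = P(purchase | comp) = 0.10
  L_IV = P(purchase | comp) = 0.38
Weight by the priors:
  π_I·L_I = 0.19 × 0.48 = 0.0912
  π_II·L_II = 0.33 × 0.6 = 0.198
  π_III·L_III = 0.30 × 0.1 = 0.03
  π_IV·L_IV = 0.18 × 0.38 = 0.0684
Marginal: 0.0912 + 0.198 + 0.03 + 0.0684 = 0.3876
P(Segment II | the observation) ≈ 0.5108

0.5108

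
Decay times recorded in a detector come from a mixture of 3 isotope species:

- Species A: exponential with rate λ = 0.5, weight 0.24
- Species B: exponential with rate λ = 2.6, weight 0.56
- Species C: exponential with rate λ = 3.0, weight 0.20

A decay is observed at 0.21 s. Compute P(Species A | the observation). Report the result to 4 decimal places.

0.0850

By Bayes' theorem, P(k | x) = π_k f_k(x) / Σ_j π_j f_j(x).
Exponential densities:
  L_A = 0.5·e^(−0.5·0.21) = 0.5·e^(−0.1050) = 0.450162
  L_B = 2.6·e^(−2.6·0.21) = 2.6·e^(−0.5460) = 1.50608
  L_C = 3.0·e^(−3.0·0.21) = 3.0·e^(−0.6300) = 1.59778
Weight by the priors:
  π_A·L_A = 0.24 × 0.450162 = 0.108039
  π_B·L_B = 0.56 × 1.50608 = 0.843406
  π_C·L_C = 0.20 × 1.59778 = 0.319555
Marginal: 0.108039 + 0.843406 + 0.319555 = 1.271
Responsibility of Species A: 0.108039 / 1.271 ≈ 0.0850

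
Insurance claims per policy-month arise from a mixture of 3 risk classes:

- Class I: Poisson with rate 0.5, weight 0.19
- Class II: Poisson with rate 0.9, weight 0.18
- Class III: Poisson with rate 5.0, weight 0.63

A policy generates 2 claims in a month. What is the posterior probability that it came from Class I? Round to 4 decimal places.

By Bayes' theorem, P(k | x) = P(Z=k) f_k(x) / Σ_j P(Z=j) f_j(x).
Evaluate each component's likelihood at the observed value:
  f_I = e^(−0.5)·0.5^2/2! = 0.0758163
  f_II = e^(−0.9)·0.9^2/2! = 0.164661
  f_III = e^(−5.0)·5.0^2/2! = 0.0842243
Multiply by the mixture weights:
  P(Z=I)·f_I = 0.19 × 0.0758163 = 0.0144051
  P(Z=II)·f_II = 0.18 × 0.164661 = 0.0296389
  P(Z=III)·f_III = 0.63 × 0.0842243 = 0.0530613
Marginal: 0.0144051 + 0.0296389 + 0.0530613 = 0.0971054
P(Class I | 2 claims) ≈ 0.1483

0.1483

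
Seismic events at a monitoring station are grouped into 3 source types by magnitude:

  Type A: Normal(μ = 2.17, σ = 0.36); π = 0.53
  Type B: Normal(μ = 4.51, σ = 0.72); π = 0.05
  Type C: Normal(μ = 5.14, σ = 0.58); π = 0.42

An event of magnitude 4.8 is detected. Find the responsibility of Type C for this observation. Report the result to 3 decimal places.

Apply Bayes' rule: the posterior for each component is proportional to its prior times its likelihood at x.
Component likelihoods at x = 4.8:
  f_A = (1/(0.36·√(2π)))·exp(−(4.8−2.17)²/(2·0.36²)) = 1.108173·exp(-26.68557) = 2.85241e-12
  f_B = (1/(0.72·√(2π)))·exp(−(4.8−4.51)²/(2·0.72²)) = 0.554087·exp(-0.08111) = 0.510916
  f_C = (1/(0.58·√(2π)))·exp(−(4.8−5.14)²/(2·0.58²)) = 0.687832·exp(-0.17182) = 0.579244
Unnormalised posteriors:
  P(Z=A)·f_A = 0.53 × 2.85241e-12 = 1.51178e-12
  P(Z=B)·f_B = 0.05 × 0.510916 = 0.0255458
  P(Z=C)·f_C = 0.42 × 0.579244 = 0.243283
Sum: 1.51178e-12 + 0.0255458 + 0.243283 = 0.268829
Responsibility of Type C: 0.243283 / 0.268829 ≈ 0.905

0.905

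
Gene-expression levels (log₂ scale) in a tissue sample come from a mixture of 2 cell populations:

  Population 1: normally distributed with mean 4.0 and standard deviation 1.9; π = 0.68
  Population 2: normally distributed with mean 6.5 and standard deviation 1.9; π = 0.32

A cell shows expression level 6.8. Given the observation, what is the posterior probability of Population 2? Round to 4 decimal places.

The responsibility of component k is π_k f_k(x) divided by Σ_j π_j f_j(x).
Component likelihoods at x = 6.8:
  p_1 = (1/(1.9·√(2π)))·exp(−(6.8−4.0)²/(2·1.9²)) = 0.209970·exp(-1.08587) = 0.0708872
  p_2 = (1/(1.9·√(2π)))·exp(−(6.8−6.5)²/(2·1.9²)) = 0.209970·exp(-0.01247) = 0.207369
Unnormalised posteriors:
  π_1·p_1 = 0.68 × 0.0708872 = 0.0482033
  π_2·p_2 = 0.32 × 0.207369 = 0.0663579
Denominator: 0.0482033 + 0.0663579 = 0.114561
P(Population 2 | the observation) ≈ 0.5792

0.5792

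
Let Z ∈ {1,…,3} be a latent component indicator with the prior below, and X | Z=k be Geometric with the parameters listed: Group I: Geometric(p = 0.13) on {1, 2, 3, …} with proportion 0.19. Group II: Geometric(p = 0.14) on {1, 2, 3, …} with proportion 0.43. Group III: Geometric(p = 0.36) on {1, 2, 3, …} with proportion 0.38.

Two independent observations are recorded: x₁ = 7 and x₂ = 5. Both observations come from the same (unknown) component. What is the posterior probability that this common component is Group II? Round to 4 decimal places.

0.5773

P(component k | x) = π_k·f_k(x) / marginal(x), where marginal(x) = Σ_j π_j·f_j(x).
Since both observations come from the same component, the likelihood for component k is f_k(x₁)·f_k(x₂).
  p_I = [0.0563714] × [0.0744767] = 0.00419836
  p_II = [0.0566394] × [0.0765811] = 0.00433751
  p_III = [0.024739] × [0.060398] = 0.00149419
Multiply by the mixture weights:
  π_I·p_I = 0.19 × 0.00419836 = 0.000797688
  π_II·p_II = 0.43 × 0.00433751 = 0.00186513
  π_III·p_III = 0.38 × 0.00149419 = 0.000567791
Marginal: 0.000797688 + 0.00186513 + 0.000567791 = 0.00323061
Responsibility of Group II: 0.00186513 / 0.00323061 ≈ 0.5773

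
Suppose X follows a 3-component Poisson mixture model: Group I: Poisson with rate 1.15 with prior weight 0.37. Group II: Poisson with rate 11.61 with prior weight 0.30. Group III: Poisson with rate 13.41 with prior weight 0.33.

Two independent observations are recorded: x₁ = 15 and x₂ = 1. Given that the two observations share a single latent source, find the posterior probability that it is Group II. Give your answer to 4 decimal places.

0.7683

Apply Bayes' rule: the posterior for each component is proportional to its prior times its likelihood at x.
Since both observations come from the same component, the likelihood for component k is f_k(x₁)·f_k(x₂).
  f_I = [e^(−1.15)·1.15^15/15! = 1.97029e-12] × [0.364132] = 7.17445e-13
  f_II = [e^(−11.61)·11.61^15/15! = 0.0651365] × [0.000105359] = 6.86275e-06
  f_III = [e^(−13.41)·13.41^15/15! = 0.0935498] × [2.01159e-05] = 1.88184e-06
Prior × likelihood for each component:
  π_I·f_I = 0.37 × 7.17445e-13 = 2.65455e-13
  π_II·f_II = 0.30 × 6.86275e-06 = 2.05882e-06
  π_III·f_III = 0.33 × 1.88184e-06 = 6.21007e-07
Denominator: 2.65455e-13 + 2.05882e-06 + 6.21007e-07 = 2.67983e-06
Responsibility of Group II: 2.05882e-06 / 2.67983e-06 ≈ 0.7683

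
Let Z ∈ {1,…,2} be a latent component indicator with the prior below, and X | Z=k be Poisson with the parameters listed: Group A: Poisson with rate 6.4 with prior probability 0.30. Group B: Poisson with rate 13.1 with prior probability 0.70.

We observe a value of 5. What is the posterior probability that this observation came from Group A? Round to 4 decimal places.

0.9065

The responsibility of component k is P(Z=k) f_k(x) divided by Σ_j P(Z=j) f_j(x).
Component likelihoods at x = 5:
  p_A = e^(−6.4)·6.4^5/5! = 0.148674
  p_B = e^(−13.1)·13.1^5/5! = 0.00657533
Weight by the priors:
  P(Z=A)·p_A = 0.30 × 0.148674 = 0.0446021
  P(Z=B)·p_B = 0.70 × 0.00657533 = 0.00460273
Sum: 0.0446021 + 0.00460273 = 0.0492048
Responsibility of Group A: 0.0446021 / 0.0492048 ≈ 0.9065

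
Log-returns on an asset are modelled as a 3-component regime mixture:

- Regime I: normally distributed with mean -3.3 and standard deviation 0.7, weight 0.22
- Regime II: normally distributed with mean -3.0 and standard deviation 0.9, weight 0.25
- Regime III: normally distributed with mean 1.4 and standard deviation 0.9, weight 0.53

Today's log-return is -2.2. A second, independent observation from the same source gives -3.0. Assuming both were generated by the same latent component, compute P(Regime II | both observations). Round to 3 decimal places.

By Bayes' theorem, P(k | x) = π_k f_k(x) / Σ_j π_j f_j(x).
Since both observations come from the same component, the likelihood for component k is f_k(x₁)·f_k(x₂).
  f_I = [(1/(0.7·√(2π)))·exp(−(-2.2−-3.3)²/(2·0.7²)) = 0.569918·exp(-1.23469) = 0.165803] × [0.51991] = 0.0862024
  f_II = [(1/(0.9·√(2π)))·exp(−(-2.2−-3.0)²/(2·0.9²)) = 0.443269·exp(-0.39506) = 0.298603] × [0.443269] = 0.132362
  f_III = [(1/(0.9·√(2π)))·exp(−(-2.2−1.4)²/(2·0.9²)) = 0.443269·exp(-8.00000) = 0.0001487] × [2.86141e-06] = 4.25493e-10
Unnormalised posteriors:
  π_I·f_I = 0.22 × 0.0862024 = 0.0189645
  π_II·f_II = 0.25 × 0.132362 = 0.0330904
  π_III·f_III = 0.53 × 4.25493e-10 = 2.25511e-10
Normaliser: 0.0189645 + 0.0330904 + 2.25511e-10 = 0.0520549
P(Regime II | data) = 0.0330904 / 0.0520549 ≈ 0.636

0.636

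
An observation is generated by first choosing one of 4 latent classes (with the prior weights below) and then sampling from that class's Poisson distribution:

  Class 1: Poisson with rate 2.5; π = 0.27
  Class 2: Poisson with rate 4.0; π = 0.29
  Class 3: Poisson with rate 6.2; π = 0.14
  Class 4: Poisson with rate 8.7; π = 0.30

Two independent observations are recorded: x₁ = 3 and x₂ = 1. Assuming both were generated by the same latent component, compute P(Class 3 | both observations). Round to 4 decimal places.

Posterior ∝ prior × likelihood, so P(k | x) ∝ w_k f_k(x); normalise over all components.
Since both observations come from the same component, the likelihood for component k is f_k(x₁)·f_k(x₂).
  f_1 = [e^(−2.5)·2.5^3/3! = 0.213763] × [0.205212] = 0.0438668
  f_2 = [e^(−4.0)·4.0^3/3! = 0.195367] × [0.0732626] = 0.0143131
  f_3 = [e^(−6.2)·6.2^3/3! = 0.0806117] × [0.0125825] = 0.00101429
  f_4 = [e^(−8.7)·8.7^3/3! = 0.0182829] × [0.0014493] = 2.64973e-05
Unnormalised posteriors:
  w_1·f_1 = 0.27 × 0.0438668 = 0.011844
  w_2·f_2 = 0.29 × 0.0143131 = 0.00415079
  w_3·f_3 = 0.14 × 0.00101429 = 0.000142001
  w_4·f_4 = 0.30 × 2.64973e-05 = 7.94919e-06
Denominator: 0.011844 + 0.00415079 + 0.000142001 + 7.94919e-06 = 0.0161448
P(Class 3 | x) ≈ 0.0088

0.0088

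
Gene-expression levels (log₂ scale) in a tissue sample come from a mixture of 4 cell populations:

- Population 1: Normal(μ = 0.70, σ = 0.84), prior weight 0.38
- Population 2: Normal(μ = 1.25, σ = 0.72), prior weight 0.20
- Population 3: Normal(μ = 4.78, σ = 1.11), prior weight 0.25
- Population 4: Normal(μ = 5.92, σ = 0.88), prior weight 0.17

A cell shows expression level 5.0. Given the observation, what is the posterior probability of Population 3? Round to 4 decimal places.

0.6638

By Bayes' theorem, P(k | x) = π_k f_k(x) / Σ_j π_j f_j(x).
Evaluate each component's likelihood at the observed value:
  L_1 = (1/(0.84·√(2π)))·exp(−(5.0−0.70)²/(2·0.84²)) = 0.474931·exp(-13.10232) = 9.69089e-07
  L_2 = (1/(0.72·√(2π)))·exp(−(5.0−1.25)²/(2·0.72²)) = 0.554087·exp(-13.56337) = 7.12987e-07
  L_3 = (1/(1.11·√(2π)))·exp(−(5.0−4.78)²/(2·1.11²)) = 0.359407·exp(-0.01964) = 0.352417
  L_4 = (1/(0.88·√(2π)))·exp(−(5.0−5.92)²/(2·0.88²)) = 0.453344·exp(-0.54649) = 0.262477
Prior × likelihood for each component:
  π_1·L_1 = 0.38 × 9.69089e-07 = 3.68254e-07
  π_2·L_2 = 0.20 × 7.12987e-07 = 1.42597e-07
  π_3·L_3 = 0.25 × 0.352417 = 0.0881043
  π_4·L_4 = 0.17 × 0.262477 = 0.044621
Normaliser: 3.68254e-07 + 1.42597e-07 + 0.0881043 + 0.044621 = 0.132726
So the posterior for Population 3 is 0.0881043 / 0.132726 ≈ 0.6638.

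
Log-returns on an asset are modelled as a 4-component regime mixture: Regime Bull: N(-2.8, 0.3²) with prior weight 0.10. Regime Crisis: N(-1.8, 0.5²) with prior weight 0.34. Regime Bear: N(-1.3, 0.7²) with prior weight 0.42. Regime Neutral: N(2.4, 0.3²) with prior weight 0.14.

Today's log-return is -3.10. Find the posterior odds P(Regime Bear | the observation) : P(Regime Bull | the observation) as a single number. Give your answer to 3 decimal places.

0.109

Only the two components matter; the odds are (P(Z=i) f_i(x)) / (P(Z=j) f_j(x)).
Normal densities:
  f_Bull = (1/(0.3·√(2π)))·exp(−(-3.10−-2.8)²/(2·0.3²)) = 1.329808·exp(-0.50000) = 0.806569
  f_Crisis = (1/(0.5·√(2π)))·exp(−(-3.10−-1.8)²/(2·0.5²)) = 0.797885·exp(-3.38000) = 0.0271659
  f_Bear = (1/(0.7·√(2π)))·exp(−(-3.10−-1.3)²/(2·0.7²)) = 0.569918·exp(-3.30612) = 0.0208921
  f_Neutral = (1/(0.3·√(2π)))·exp(−(-3.10−2.4)²/(2·0.3²)) = 1.329808·exp(-168.05556) = 1.37464e-73
Odds = (0.42/0.10) × (0.0208921/0.806569) = 4.2 × 0.0259024 ≈ 0.109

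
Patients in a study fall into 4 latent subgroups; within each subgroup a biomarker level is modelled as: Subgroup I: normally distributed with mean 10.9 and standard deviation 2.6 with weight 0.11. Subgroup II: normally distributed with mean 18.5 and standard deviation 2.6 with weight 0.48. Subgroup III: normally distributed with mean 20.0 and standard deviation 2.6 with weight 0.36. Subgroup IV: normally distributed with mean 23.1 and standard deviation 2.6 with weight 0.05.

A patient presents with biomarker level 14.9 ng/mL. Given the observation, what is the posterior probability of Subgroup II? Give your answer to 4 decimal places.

0.6800

By Bayes' theorem, P(k | x) = π_k f_k(x) / Σ_j π_j f_j(x).
Evaluate each component's likelihood at the observed value:
  L_I = (1/(2.6·√(2π)))·exp(−(14.9−10.9)²/(2·2.6²)) = 0.153439·exp(-1.18343) = 0.0469871
  L_II = (1/(2.6·√(2π)))·exp(−(14.9−18.5)²/(2·2.6²)) = 0.153439·exp(-0.95858) = 0.0588343
  L_III = (1/(2.6·√(2π)))·exp(−(14.9−20.0)²/(2·2.6²)) = 0.153439·exp(-1.92382) = 0.0224096
  L_IV = (1/(2.6·√(2π)))·exp(−(14.9−23.1)²/(2·2.6²)) = 0.153439·exp(-4.97337) = 0.00106176
Unnormalised posteriors:
  π_I·L_I = 0.11 × 0.0469871 = 0.00516858
  π_II·L_II = 0.48 × 0.0588343 = 0.0282405
  π_III·L_III = 0.36 × 0.0224096 = 0.00806745
  π_IV·L_IV = 0.05 × 0.00106176 = 5.30882e-05
Marginal: 0.00516858 + 0.0282405 + 0.00806745 + 5.30882e-05 = 0.0415296
P(Subgroup II | 14.9 ng/mL) = 0.0282405 / 0.0415296 ≈ 0.6800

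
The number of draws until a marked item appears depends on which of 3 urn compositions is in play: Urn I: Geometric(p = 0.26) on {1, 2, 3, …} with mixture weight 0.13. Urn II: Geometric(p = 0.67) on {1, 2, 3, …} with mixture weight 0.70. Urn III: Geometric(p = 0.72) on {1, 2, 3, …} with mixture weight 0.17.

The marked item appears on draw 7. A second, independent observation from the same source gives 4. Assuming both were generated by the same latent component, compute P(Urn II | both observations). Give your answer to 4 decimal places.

0.0243

P(component k | x) = π_k·f_k(x) / marginal(x), where marginal(x) = Σ_j π_j·f_j(x).
Since both observations come from the same component, the likelihood for component k is f_k(x₁)·f_k(x₂).
  L_I = [0.26·(1−0.26)^6 = 0.26·0.164206 = 0.0426937] × [0.105358] = 0.00449813
  L_II = [0.67·(1−0.67)^6 = 0.67·0.00129147 = 0.000865284] × [0.0240778] = 2.08341e-05
  L_III = [0.72·(1−0.72)^6 = 0.72·0.00048189 = 0.000346961] × [0.0158054] = 5.48387e-06
Unnormalised posteriors:
  π_I·L_I = 0.13 × 0.00449813 = 0.000584757
  π_II·L_II = 0.70 × 2.08341e-05 = 1.45839e-05
  π_III·L_III = 0.17 × 5.48387e-06 = 9.32258e-07
Denominator: 0.000584757 + 1.45839e-05 + 9.32258e-07 = 0.000600273
So the posterior for Urn II is 1.45839e-05 / 0.000600273 ≈ 0.0243.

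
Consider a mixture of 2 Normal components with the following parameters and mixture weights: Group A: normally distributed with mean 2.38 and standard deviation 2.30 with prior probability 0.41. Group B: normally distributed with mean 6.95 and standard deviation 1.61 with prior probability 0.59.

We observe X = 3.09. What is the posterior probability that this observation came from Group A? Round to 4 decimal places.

Posterior ∝ prior × likelihood, so P(k | x) ∝ P(Z=k) f_k(x); normalise over all components.
Evaluate each component's likelihood at the observed value:
  f_A = 0.165383
  f_B = 0.0139928
Prior × likelihood for each component:
  P(Z=A)·f_A = 0.41 × 0.165383 = 0.0678068
  P(Z=B)·f_B = 0.59 × 0.0139928 = 0.00825575
Denominator: 0.0678068 + 0.00825575 = 0.0760626
P(Group A | the observation) ≈ 0.8915

0.8915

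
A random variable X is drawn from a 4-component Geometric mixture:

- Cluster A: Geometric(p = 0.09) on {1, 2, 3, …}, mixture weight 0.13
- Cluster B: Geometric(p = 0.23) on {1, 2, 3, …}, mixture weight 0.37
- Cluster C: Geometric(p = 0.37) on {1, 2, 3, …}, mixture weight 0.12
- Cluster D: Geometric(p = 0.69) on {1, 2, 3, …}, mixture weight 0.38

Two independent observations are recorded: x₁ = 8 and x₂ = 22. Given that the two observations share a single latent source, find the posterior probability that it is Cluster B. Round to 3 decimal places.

Posterior ∝ prior × likelihood, so P(k | x) ∝ π_k f_k(x); normalise over all components.
Since both observations come from the same component, the likelihood for component k is f_k(x₁)·f_k(x₂).
  f_A = [0.0465085] × [0.0124197] = 0.000577622
  f_B = [0.0369116] × [0.000950677] = 3.5091e-05
  f_C = [0.0145742] × [2.26127e-05] = 3.29563e-07
  f_D = [0.000189837] × [1.43696e-11] = 2.72788e-15
Prior × likelihood for each component:
  π_A·f_A = 0.13 × 0.000577622 = 7.50909e-05
  π_B·f_B = 0.37 × 3.5091e-05 = 1.29837e-05
  π_C·f_C = 0.12 × 3.29563e-07 = 3.95476e-08
  π_D·f_D = 0.38 × 2.72788e-15 = 1.0366e-15
Denominator: 7.50909e-05 + 1.29837e-05 + 3.95476e-08 + 1.0366e-15 = 8.81141e-05
P(Cluster B | x) = 1.29837e-05 / 8.81141e-05 ≈ 0.147

0.147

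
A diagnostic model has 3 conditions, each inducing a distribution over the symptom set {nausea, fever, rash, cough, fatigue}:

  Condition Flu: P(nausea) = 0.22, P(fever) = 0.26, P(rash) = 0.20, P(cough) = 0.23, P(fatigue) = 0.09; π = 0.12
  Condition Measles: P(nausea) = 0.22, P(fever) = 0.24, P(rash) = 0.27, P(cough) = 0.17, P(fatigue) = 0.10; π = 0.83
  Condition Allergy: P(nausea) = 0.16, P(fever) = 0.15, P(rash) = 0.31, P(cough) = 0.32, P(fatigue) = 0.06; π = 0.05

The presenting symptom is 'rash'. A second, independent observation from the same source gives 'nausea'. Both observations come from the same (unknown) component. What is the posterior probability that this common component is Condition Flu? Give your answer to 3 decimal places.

0.093

Apply Bayes' rule: the posterior for each component is proportional to its prior times its likelihood at x.
Since both observations come from the same component, the likelihood for component k is f_k(x₁)·f_k(x₂).
  f_Flu = [P(rash | comp) = 0.20] × [0.22] = 0.044
  f_Measles = [P(rash | comp) = 0.27] × [0.22] = 0.0594
  f_Allergy = [P(rash | comp) = 0.31] × [0.16] = 0.0496
Weight by the priors:
  π_Flu·f_Flu = 0.12 × 0.044 = 0.00528
  π_Measles·f_Measles = 0.83 × 0.0594 = 0.049302
  π_Allergy·f_Allergy = 0.05 × 0.0496 = 0.00248
Denominator: 0.00528 + 0.049302 + 0.00248 = 0.057062
P(Condition Flu | data) = 0.00528 / 0.057062 ≈ 0.093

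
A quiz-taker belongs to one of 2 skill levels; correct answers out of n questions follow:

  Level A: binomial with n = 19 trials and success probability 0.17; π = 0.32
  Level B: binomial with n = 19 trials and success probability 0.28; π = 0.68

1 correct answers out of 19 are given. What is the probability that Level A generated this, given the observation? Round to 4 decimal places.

Posterior ∝ prior × likelihood, so P(k | x) ∝ π_k f_k(x); normalise over all components.
Binomial probabilities:
  L_A = C(19,1)·0.17^1·0.83^18 = 19·0.17·0.0349467 = 0.112878
  L_B = C(19,1)·0.28^1·0.72^18 = 19·0.28·0.00270386 = 0.0143846
Prior × likelihood for each component:
  π_A·L_A = 0.32 × 0.112878 = 0.0361209
  π_B·L_B = 0.68 × 0.0143846 = 0.0097815
Denominator: 0.0361209 + 0.0097815 = 0.0459024
So the posterior for Level A is 0.0361209 / 0.0459024 ≈ 0.7869.

0.7869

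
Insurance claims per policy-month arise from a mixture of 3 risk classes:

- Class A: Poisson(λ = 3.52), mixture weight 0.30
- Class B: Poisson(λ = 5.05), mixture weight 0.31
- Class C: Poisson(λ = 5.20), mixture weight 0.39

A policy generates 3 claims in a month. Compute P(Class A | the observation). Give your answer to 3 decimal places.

Posterior ∝ prior × likelihood, so P(k | x) ∝ w_k f_k(x); normalise over all components.
Evaluate each component's likelihood at the observed value:
  f_A = 0.215159
  f_B = 0.137574
  f_C = 0.129279
Multiply by the mixture weights:
  w_A·f_A = 0.30 × 0.215159 = 0.0645478
  w_B·f_B = 0.31 × 0.137574 = 0.0426479
  w_C·f_C = 0.39 × 0.129279 = 0.0504188
Sum: 0.0645478 + 0.0426479 + 0.0504188 = 0.157614
Responsibility of Class A: 0.0645478 / 0.157614 ≈ 0.410

0.410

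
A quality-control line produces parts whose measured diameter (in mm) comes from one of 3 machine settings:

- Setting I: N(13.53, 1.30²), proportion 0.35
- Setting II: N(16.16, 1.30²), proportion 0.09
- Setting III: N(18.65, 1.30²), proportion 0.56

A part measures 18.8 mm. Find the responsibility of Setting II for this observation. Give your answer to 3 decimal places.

0.020

Apply Bayes' rule: the posterior for each component is proportional to its prior times its likelihood at x.
Evaluate each component's likelihood at the observed value:
  L_I = (1/(1.30·√(2π)))·exp(−(18.8−13.53)²/(2·1.30²)) = 0.306879·exp(-8.21683) = 8.28783e-05
  L_II = (1/(1.30·√(2π)))·exp(−(18.8−16.16)²/(2·1.30²)) = 0.306879·exp(-2.06201) = 0.0390343
  L_III = (1/(1.30·√(2π)))·exp(−(18.8−18.65)²/(2·1.30²)) = 0.306879·exp(-0.00666) = 0.304843
Unnormalised posteriors:
  P(Z=I)·L_I = 0.35 × 8.28783e-05 = 2.90074e-05
  P(Z=II)·L_II = 0.09 × 0.0390343 = 0.00351309
  P(Z=III)·L_III = 0.56 × 0.304843 = 0.170712
Evidence: 2.90074e-05 + 0.00351309 + 0.170712 = 0.174254
Responsibility of Setting II: 0.00351309 / 0.174254 ≈ 0.020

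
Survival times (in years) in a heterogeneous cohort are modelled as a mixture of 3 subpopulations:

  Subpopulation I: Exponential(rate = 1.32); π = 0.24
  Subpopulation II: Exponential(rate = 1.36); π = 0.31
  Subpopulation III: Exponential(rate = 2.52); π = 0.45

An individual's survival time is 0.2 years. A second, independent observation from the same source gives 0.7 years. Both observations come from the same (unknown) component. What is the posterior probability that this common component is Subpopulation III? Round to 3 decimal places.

0.500

The responsibility of component k is P(Z=k) f_k(x) divided by Σ_j P(Z=j) f_j(x).
Since both observations come from the same component, the likelihood for component k is f_k(x₁)·f_k(x₂).
  f_I = [1.01373] × [0.523945] = 0.531136
  f_II = [1.03612] × [0.524917] = 0.543878
  f_III = [1.52236] × [0.431822] = 0.657387
Prior × likelihood for each component:
  P(Z=I)·f_I = 0.24 × 0.531136 = 0.127473
  P(Z=II)·f_II = 0.31 × 0.543878 = 0.168602
  P(Z=III)·f_III = 0.45 × 0.657387 = 0.295824
Denominator: 0.127473 + 0.168602 + 0.295824 = 0.591899
So the posterior for Subpopulation III is 0.295824 / 0.591899 ≈ 0.500.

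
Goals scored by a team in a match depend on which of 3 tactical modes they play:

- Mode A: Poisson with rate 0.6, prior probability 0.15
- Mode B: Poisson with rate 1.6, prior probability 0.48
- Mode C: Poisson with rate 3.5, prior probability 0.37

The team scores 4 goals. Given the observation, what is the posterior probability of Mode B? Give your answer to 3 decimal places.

Apply Bayes' rule: the posterior for each component is proportional to its prior times its likelihood at x.
Evaluate each component's likelihood at the observed value:
  p_A = 0.00296358
  p_B = 0.0551312
  p_C = 0.188812
Unnormalised posteriors:
  π_A·p_A = 0.15 × 0.00296358 = 0.000444537
  π_B·p_B = 0.48 × 0.0551312 = 0.026463
  π_C·p_C = 0.37 × 0.188812 = 0.0698605
Denominator: 0.000444537 + 0.026463 + 0.0698605 = 0.0967681
So the posterior for Mode B is 0.026463 / 0.0967681 ≈ 0.273.

0.273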